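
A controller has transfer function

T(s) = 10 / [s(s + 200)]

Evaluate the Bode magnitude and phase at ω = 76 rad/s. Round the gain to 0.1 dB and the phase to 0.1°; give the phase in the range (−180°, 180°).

-64.2 dB, -110.8°

At s = jω = j76:
pole (s+200): 200 + j76 → |·| = √(200²+76²) = √45776 ≈ 213.95, ∠ = arctan(76/200) ≈ 20.81°
pole at origin: |s| = 76, ∠ = 90.00° (in denominator)
|T| = 10 / 16260 ≈ 0.00061501
Gain = 20 log₁₀(0.00061501) ≈ -64.22 dB
∠T = 0.00° − 110.81° = -110.81°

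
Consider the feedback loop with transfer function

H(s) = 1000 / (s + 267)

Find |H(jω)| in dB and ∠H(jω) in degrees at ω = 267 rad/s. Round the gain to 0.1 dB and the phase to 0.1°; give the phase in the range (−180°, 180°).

At s = jω = j267:
pole (s+267): 267 + j267 → |·| = √(267²+267²) = √142578 ≈ 377.6, ∠ = arctan(267/267) ≈ 45.00°
|H| = 1000 / 377.6 ≈ 2.6483
Gain = 20 log₁₀(2.6483) ≈ 8.46 dB
∠H = 0.00° − 45.00° = -45.00°

8.5 dB, -45.0°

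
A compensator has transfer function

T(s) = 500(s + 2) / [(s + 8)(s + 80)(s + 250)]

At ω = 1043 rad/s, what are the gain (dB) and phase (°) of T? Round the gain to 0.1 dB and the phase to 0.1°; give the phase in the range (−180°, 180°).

-67.0 dB, -161.8°

At s = jω = j1043:
zero (s+2): 2 + j1043 → |·| = √(2²+1043²) = √1087853 ≈ 1043, ∠ = arctan(1043/2) ≈ 89.89°
pole (s+8): 8 + j1043 → |·| = √(8²+1043²) = √1087913 ≈ 1043, ∠ = arctan(1043/8) ≈ 89.56°
pole (s+80): 80 + j1043 → |·| = √(80²+1043²) = √1094249 ≈ 1046.1, ∠ = arctan(1043/80) ≈ 85.61°
pole (s+250): 250 + j1043 → |·| = √(250²+1043²) = √1150349 ≈ 1072.5, ∠ = arctan(1043/250) ≈ 76.52°
|T| = 500 · 1043 / 1.1702e+09 ≈ 0.00044565
Gain = 20 log₁₀(0.00044565) ≈ -67.02 dB
∠T = 89.89° − 251.69° = -161.80°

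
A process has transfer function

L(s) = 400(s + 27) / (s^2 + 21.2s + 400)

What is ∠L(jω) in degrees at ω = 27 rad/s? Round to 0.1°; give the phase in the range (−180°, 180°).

At s = jω = j27:
zero (s+27): 27 + j27 → |·| = √(27²+27²) = √1458 ≈ 38.184, ∠ = arctan(27/27) ≈ 45.00°
quadratic: (j27)² + 21.2·j27 + 400 = -329 + j572.4 → |·| ≈ 660.21, ∠ ≈ 119.89°
∠L = 45.00° − 119.89° = -74.89°

-74.9°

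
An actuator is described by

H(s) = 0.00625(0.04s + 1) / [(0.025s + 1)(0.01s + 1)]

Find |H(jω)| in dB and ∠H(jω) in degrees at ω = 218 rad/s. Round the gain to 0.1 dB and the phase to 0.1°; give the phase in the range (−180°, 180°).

-47.7 dB, -61.5°

At ω = 218 rad/s:
zero (1 + j218·0.04) = 1 + j8.72 → |·| ≈ 8.7772, ∠ ≈ 83.46°
pole (1 + j218·0.025) = 1 + j5.45 → |·| ≈ 5.541, ∠ ≈ 79.60°
pole (1 + j218·0.01) = 1 + j2.18 → |·| ≈ 2.3984, ∠ ≈ 65.36°
|H| = 0.00625 · 8.7772 / (5.541 · 2.3984) ≈ 0.0041279
Gain = 20 log₁₀(0.0041279) ≈ -47.69 dB
∠H = (83.46°) − (79.60° + 65.36°) = -61.50°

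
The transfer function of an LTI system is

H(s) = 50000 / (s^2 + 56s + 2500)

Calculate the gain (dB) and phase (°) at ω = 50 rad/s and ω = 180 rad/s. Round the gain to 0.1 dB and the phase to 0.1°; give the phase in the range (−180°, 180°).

ω = 50: 25.0 dB, -90.0°; ω = 180: 4.0 dB, -161.4°

At s = jω = j50:
quadratic: (j50)² + 56·j50 + 2500 = 0 + j2800 → |·| ≈ 2800, ∠ ≈ 90.00°
|H| = 50000 / 2800 ≈ 17.857
Gain = 20 log₁₀(17.857) ≈ 25.04 dB
∠H = 0.00° − 90.00° = -90.00°

At s = jω = j180:
quadratic: (j180)² + 56·j180 + 2500 = -29900 + j10080 → |·| ≈ 31553, ∠ ≈ 161.37°
|H| = 50000 / 31553 ≈ 1.5846
Gain = 20 log₁₀(1.5846) ≈ 4.00 dB
∠H = 0.00° − 161.37° = -161.37°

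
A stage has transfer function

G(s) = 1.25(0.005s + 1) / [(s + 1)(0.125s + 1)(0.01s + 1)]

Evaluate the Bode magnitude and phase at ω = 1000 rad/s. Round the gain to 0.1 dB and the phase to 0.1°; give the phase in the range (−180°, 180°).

-105.9 dB, 174.9°

At ω = 1000 rad/s:
zero (1 + j1000·0.005) = 1 + j5 → |·| ≈ 5.099, ∠ ≈ 78.69°
pole (1 + j1000·1) = 1 + j1000 → |·| ≈ 1000, ∠ ≈ 89.94°
pole (1 + j1000·0.125) = 1 + j125 → |·| ≈ 125, ∠ ≈ 89.54°
pole (1 + j1000·0.01) = 1 + j10 → |·| ≈ 10.05, ∠ ≈ 84.29°
|G| = 1.25 · 5.099 / (1000 · 125 · 10.05) ≈ 5.0736e-06
Gain = 20 log₁₀(5.0736e-06) ≈ -105.89 dB
∠G = (78.69°) − (89.94° + 89.54° + 84.29°) = -185.08° ≡ 174.92° (principal value)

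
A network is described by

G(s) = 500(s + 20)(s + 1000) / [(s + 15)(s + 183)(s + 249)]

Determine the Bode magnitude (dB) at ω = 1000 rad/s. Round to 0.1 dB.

-3.4 dB

At s = jω = j1000:
zero (s+20): 20 + j1000 → |·| = √(20²+1000²) = √1000400 ≈ 1000.2, ∠ = arctan(1000/20) ≈ 88.85°
zero (s+1000): 1000 + j1000 → |·| = √(1000²+1000²) = √2000000 ≈ 1414.2, ∠ = arctan(1000/1000) ≈ 45.00°
pole (s+15): 15 + j1000 → |·| = √(15²+1000²) = √1000225 ≈ 1000.1, ∠ = arctan(1000/15) ≈ 89.14°
pole (s+183): 183 + j1000 → |·| = √(183²+1000²) = √1033489 ≈ 1016.6, ∠ = arctan(1000/183) ≈ 79.63°
pole (s+249): 249 + j1000 → |·| = √(249²+1000²) = √1062001 ≈ 1030.5, ∠ = arctan(1000/249) ≈ 76.02°
|G| = 500 · 1.4145e+06 / 1.0477e+09 ≈ 0.67505
Gain = 20 log₁₀(0.67505) ≈ -3.41 dB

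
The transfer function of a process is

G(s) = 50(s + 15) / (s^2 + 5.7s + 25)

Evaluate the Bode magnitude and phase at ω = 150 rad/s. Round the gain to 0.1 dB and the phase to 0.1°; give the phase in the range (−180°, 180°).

At s = jω = j150:
zero (s+15): 15 + j150 → |·| = √(15²+150²) = √22725 ≈ 150.75, ∠ = arctan(150/15) ≈ 84.29°
quadratic: (j150)² + 5.7·j150 + 25 = -22475 + j855 → |·| ≈ 22491, ∠ ≈ 177.82°
|G| = 50 · 150.75 / 22491 ≈ 0.33513
Gain = 20 log₁₀(0.33513) ≈ -9.50 dB
∠G = 84.29° − 177.82° = -93.53°

-9.5 dB, -93.5°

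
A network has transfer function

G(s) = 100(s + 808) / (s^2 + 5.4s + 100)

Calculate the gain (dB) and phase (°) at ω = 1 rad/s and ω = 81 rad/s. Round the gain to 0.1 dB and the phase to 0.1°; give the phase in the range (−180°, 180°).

At s = jω = j1:
zero (s+808): 808 + j1 → |·| = √(808²+1²) = √652865 ≈ 808, ∠ = arctan(1/808) ≈ 0.07°
quadratic: (j1)² + 5.4·j1 + 100 = 99 + j5.4 → |·| ≈ 99.147, ∠ ≈ 3.12°
|G| = 100 · 808 / 99.147 ≈ 814.95
Gain = 20 log₁₀(814.95) ≈ 58.22 dB
∠G = 0.07° − 3.12° = -3.05°

At s = jω = j81:
zero (s+808): 808 + j81 → |·| = √(808²+81²) = √659425 ≈ 812.05, ∠ = arctan(81/808) ≈ 5.72°
quadratic: (j81)² + 5.4·j81 + 100 = -6461 + j437.4 → |·| ≈ 6475.8, ∠ ≈ 176.13°
|G| = 100 · 812.05 / 6475.8 ≈ 12.54
Gain = 20 log₁₀(12.54) ≈ 21.97 dB
∠G = 5.72° − 176.13° = -170.41°

ω = 1: 58.2 dB, -3.1°; ω = 81: 22.0 dB, -170.4°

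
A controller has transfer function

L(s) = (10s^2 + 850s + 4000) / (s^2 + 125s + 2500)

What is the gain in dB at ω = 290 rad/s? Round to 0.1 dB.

19.8 dB

Substitute s = j290:
Numerator: 10(j290)^2 + 850(j290) + 4000 = -837000 + j246500
Denominator: (j290)^2 + 125(j290) + 2500 = -81600 + j36250
|N| = √(837000² + 246500²) ≈ 8.7254e+05, ∠N ≈ 163.59°
|D| = √(81600² + 36250²) ≈ 89290, ∠D ≈ 156.05°
|L| = 8.7254e+05 / 89290 ≈ 9.772
Gain = 20 log₁₀(9.772) ≈ 19.80 dB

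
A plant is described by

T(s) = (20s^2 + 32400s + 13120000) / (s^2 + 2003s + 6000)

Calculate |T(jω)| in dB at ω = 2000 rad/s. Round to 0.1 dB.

Substitute s = j2000:
Numerator: 20(j2000)^2 + 32400(j2000) + 13120000 = -66880000 + j64800000
Denominator: (j2000)^2 + 2003(j2000) + 6000 = -3994000 + j4006000
|N| = √(66880000² + 64800000²) ≈ 9.3123e+07, ∠N ≈ 135.90°
|D| = √(3994000² + 4006000²) ≈ 5.6569e+06, ∠D ≈ 134.91°
|T| = 9.3123e+07 / 5.6569e+06 ≈ 16.462
Gain = 20 log₁₀(16.462) ≈ 24.33 dB

24.3 dB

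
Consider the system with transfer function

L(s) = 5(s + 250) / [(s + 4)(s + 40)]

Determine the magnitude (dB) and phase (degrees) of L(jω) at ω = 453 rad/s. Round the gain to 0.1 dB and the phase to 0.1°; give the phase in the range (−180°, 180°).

At s = jω = j453:
zero (s+250): 250 + j453 → |·| = √(250²+453²) = √267709 ≈ 517.41, ∠ = arctan(453/250) ≈ 61.11°
pole (s+4): 4 + j453 → |·| = √(4²+453²) = √205225 ≈ 453.02, ∠ = arctan(453/4) ≈ 89.49°
pole (s+40): 40 + j453 → |·| = √(40²+453²) = √206809 ≈ 454.76, ∠ = arctan(453/40) ≈ 84.95°
|L| = 5 · 517.41 / 2.0602e+05 ≈ 0.012557
Gain = 20 log₁₀(0.012557) ≈ -38.02 dB
∠L = 61.11° − 174.44° = -113.33°

-38.0 dB, -113.3°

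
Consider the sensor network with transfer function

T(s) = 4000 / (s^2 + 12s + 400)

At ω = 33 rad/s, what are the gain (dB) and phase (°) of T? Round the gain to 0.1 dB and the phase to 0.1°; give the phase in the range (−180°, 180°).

At s = jω = j33:
quadratic: (j33)² + 12·j33 + 400 = -689 + j396 → |·| ≈ 794.69, ∠ ≈ 150.11°
|T| = 4000 / 794.69 ≈ 5.0334
Gain = 20 log₁₀(5.0334) ≈ 14.04 dB
∠T = 0.00° − 150.11° = -150.11°

14.0 dB, -150.1°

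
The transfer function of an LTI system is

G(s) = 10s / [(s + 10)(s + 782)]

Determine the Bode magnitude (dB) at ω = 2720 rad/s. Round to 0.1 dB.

At s = jω = j2720:
zero at origin: s = j2720 → |·| = 2720, ∠ = 90.00°
pole (s+10): 10 + j2720 → |·| = √(10²+2720²) = √7398500 ≈ 2720, ∠ = arctan(2720/10) ≈ 89.79°
pole (s+782): 782 + j2720 → |·| = √(782²+2720²) = √8009924 ≈ 2830.2, ∠ = arctan(2720/782) ≈ 73.96°
|G| = 10 · 2720 / 7.6981e+06 ≈ 0.0035333
Gain = 20 log₁₀(0.0035333) ≈ -49.04 dB

-49.0 dB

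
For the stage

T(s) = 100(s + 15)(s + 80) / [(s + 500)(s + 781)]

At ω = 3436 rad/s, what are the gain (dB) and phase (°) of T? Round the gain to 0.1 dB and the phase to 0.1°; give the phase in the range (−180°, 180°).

At s = jω = j3436:
zero (s+15): 15 + j3436 → |·| = √(15²+3436²) = √11806321 ≈ 3436, ∠ = arctan(3436/15) ≈ 89.75°
zero (s+80): 80 + j3436 → |·| = √(80²+3436²) = √11812496 ≈ 3436.9, ∠ = arctan(3436/80) ≈ 88.67°
pole (s+500): 500 + j3436 → |·| = √(500²+3436²) = √12056096 ≈ 3472.2, ∠ = arctan(3436/500) ≈ 81.72°
pole (s+781): 781 + j3436 → |·| = √(781²+3436²) = √12416057 ≈ 3523.6, ∠ = arctan(3436/781) ≈ 77.19°
|T| = 100 · 1.1809e+07 / 1.2235e+07 ≈ 96.518
Gain = 20 log₁₀(96.518) ≈ 39.69 dB
∠T = 178.42° − 158.91° = 19.51°

39.7 dB, 19.5°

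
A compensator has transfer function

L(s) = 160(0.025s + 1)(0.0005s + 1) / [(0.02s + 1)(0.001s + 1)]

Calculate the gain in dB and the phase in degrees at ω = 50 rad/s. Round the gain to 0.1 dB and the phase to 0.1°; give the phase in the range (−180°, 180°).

At ω = 50 rad/s:
zero (1 + j50·0.025) = 1 + j1.25 → |·| ≈ 1.6008, ∠ ≈ 51.34°
zero (1 + j50·0.0005) = 1 + j0.025 → |·| ≈ 1.0003, ∠ ≈ 1.43°
pole (1 + j50·0.02) = 1 + j1 → |·| ≈ 1.4142, ∠ ≈ 45.00°
pole (1 + j50·0.001) = 1 + j0.05 → |·| ≈ 1.0012, ∠ ≈ 2.86°
|L| = 160 · 1.6008 · 1.0003 / (1.4142 · 1.0012) ≈ 180.95
Gain = 20 log₁₀(180.95) ≈ 45.15 dB
∠L = (51.34° + 1.43°) − (45.00° + 2.86°) = 4.91°

45.2 dB, 4.9°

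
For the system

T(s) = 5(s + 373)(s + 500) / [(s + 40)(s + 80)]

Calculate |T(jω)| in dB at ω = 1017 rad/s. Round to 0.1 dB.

15.4 dB

At s = jω = j1017:
zero (s+373): 373 + j1017 → |·| = √(373²+1017²) = √1173418 ≈ 1083.2, ∠ = arctan(1017/373) ≈ 69.86°
zero (s+500): 500 + j1017 → |·| = √(500²+1017²) = √1284289 ≈ 1133.3, ∠ = arctan(1017/500) ≈ 63.82°
pole (s+40): 40 + j1017 → |·| = √(40²+1017²) = √1035889 ≈ 1017.8, ∠ = arctan(1017/40) ≈ 87.75°
pole (s+80): 80 + j1017 → |·| = √(80²+1017²) = √1040689 ≈ 1020.1, ∠ = arctan(1017/80) ≈ 85.50°
|T| = 5 · 1.2276e+06 / 1.0383e+06 ≈ 5.9116
Gain = 20 log₁₀(5.9116) ≈ 15.43 dB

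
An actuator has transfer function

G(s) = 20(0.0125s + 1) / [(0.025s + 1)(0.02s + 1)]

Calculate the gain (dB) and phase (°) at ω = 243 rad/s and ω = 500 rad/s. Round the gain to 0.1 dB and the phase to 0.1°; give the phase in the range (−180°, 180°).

At ω = 243 rad/s:
zero (1 + j243·0.0125) = 1 + j3.0375 → |·| ≈ 3.1979, ∠ ≈ 71.78°
pole (1 + j243·0.025) = 1 + j6.075 → |·| ≈ 6.1568, ∠ ≈ 80.65°
pole (1 + j243·0.02) = 1 + j4.86 → |·| ≈ 4.9618, ∠ ≈ 78.37°
|G| = 20 · 3.1979 / (6.1568 · 4.9618) ≈ 2.0936
Gain = 20 log₁₀(2.0936) ≈ 6.42 dB
∠G = (71.78°) − (80.65° + 78.37°) = -87.24°

At ω = 500 rad/s:
zero (1 + j500·0.0125) = 1 + j6.25 → |·| ≈ 6.3295, ∠ ≈ 80.91°
pole (1 + j500·0.025) = 1 + j12.5 → |·| ≈ 12.54, ∠ ≈ 85.43°
pole (1 + j500·0.02) = 1 + j10 → |·| ≈ 10.05, ∠ ≈ 84.29°
|G| = 20 · 6.3295 / (12.54 · 10.05) ≈ 1.0045
Gain = 20 log₁₀(1.0045) ≈ 0.04 dB
∠G = (80.91°) − (85.43° + 84.29°) = -88.81°

ω = 243: 6.4 dB, -87.2°; ω = 500: 0.0 dB, -88.8°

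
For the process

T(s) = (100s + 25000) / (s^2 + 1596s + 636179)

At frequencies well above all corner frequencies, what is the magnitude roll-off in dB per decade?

Each pole contributes −20 dB/decade at high frequency; each zero contributes +20 dB/decade.
Net: 1 zero(s) − 2 pole(s) → -20 dB/decade.

-20 dB/decade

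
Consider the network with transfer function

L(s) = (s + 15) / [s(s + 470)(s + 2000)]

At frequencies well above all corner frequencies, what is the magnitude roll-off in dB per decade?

Each pole contributes −20 dB/decade at high frequency; each zero contributes +20 dB/decade.
Net: 1 zero(s) − 3 pole(s) → -40 dB/decade.

-40 dB/decade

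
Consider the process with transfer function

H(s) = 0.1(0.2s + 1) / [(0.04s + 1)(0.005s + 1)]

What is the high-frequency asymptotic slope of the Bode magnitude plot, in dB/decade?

Each pole contributes −20 dB/decade at high frequency; each zero contributes +20 dB/decade.
Net: 1 zero(s) − 2 pole(s) → -20 dB/decade.

-20 dB/decade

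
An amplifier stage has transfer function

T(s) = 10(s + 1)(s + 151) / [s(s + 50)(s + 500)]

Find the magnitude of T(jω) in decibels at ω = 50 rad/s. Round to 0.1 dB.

At s = jω = j50:
zero (s+1): 1 + j50 → |·| = √(1²+50²) = √2501 ≈ 50.01, ∠ = arctan(50/1) ≈ 88.85°
zero (s+151): 151 + j50 → |·| = √(151²+50²) = √25301 ≈ 159.06, ∠ = arctan(50/151) ≈ 18.32°
pole (s+50): 50 + j50 → |·| = √(50²+50²) = √5000 ≈ 70.711, ∠ = arctan(50/50) ≈ 45.00°
pole (s+500): 500 + j50 → |·| = √(500²+50²) = √252500 ≈ 502.49, ∠ = arctan(50/500) ≈ 5.71°
pole at origin: |s| = 50, ∠ = 90.00° (in denominator)
|T| = 10 · 7954.6 / 1.7766e+06 ≈ 0.044774
Gain = 20 log₁₀(0.044774) ≈ -26.98 dB

-27.0 dB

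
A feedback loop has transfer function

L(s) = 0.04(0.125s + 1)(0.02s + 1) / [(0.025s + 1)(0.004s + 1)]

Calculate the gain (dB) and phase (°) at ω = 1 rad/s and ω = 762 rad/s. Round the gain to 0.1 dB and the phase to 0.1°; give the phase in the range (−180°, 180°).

At ω = 1 rad/s:
zero (1 + j1·0.125) = 1 + j0.125 → |·| ≈ 1.0078, ∠ ≈ 7.13°
zero (1 + j1·0.02) = 1 + j0.02 → |·| ≈ 1.0002, ∠ ≈ 1.15°
pole (1 + j1·0.025) = 1 + j0.025 → |·| ≈ 1.0003, ∠ ≈ 1.43°
pole (1 + j1·0.004) = 1 + j0.004 → |·| ≈ 1, ∠ ≈ 0.23°
|L| = 0.04 · 1.0078 · 1.0002 / (1.0003 · 1) ≈ 0.040308
Gain = 20 log₁₀(0.040308) ≈ -27.89 dB
∠L = (7.13° + 1.15°) − (1.43° + 0.23°) = 6.62°

At ω = 762 rad/s:
zero (1 + j762·0.125) = 1 + j95.25 → |·| ≈ 95.255, ∠ ≈ 89.40°
zero (1 + j762·0.02) = 1 + j15.24 → |·| ≈ 15.273, ∠ ≈ 86.25°
pole (1 + j762·0.025) = 1 + j19.05 → |·| ≈ 19.076, ∠ ≈ 87.00°
pole (1 + j762·0.004) = 1 + j3.048 → |·| ≈ 3.2079, ∠ ≈ 71.84°
|L| = 0.04 · 95.255 · 15.273 / (19.076 · 3.2079) ≈ 0.95096
Gain = 20 log₁₀(0.95096) ≈ -0.44 dB
∠L = (89.40° + 86.25°) − (87.00° + 71.84°) = 16.81°

ω = 1: -27.9 dB, 6.6°; ω = 762: -0.4 dB, 16.8°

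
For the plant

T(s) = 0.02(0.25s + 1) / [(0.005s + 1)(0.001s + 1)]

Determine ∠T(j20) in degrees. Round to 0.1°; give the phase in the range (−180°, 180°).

At ω = 20 rad/s:
zero (1 + j20·0.25) = 1 + j5 → |·| ≈ 5.099, ∠ ≈ 78.69°
pole (1 + j20·0.005) = 1 + j0.1 → |·| ≈ 1.005, ∠ ≈ 5.71°
pole (1 + j20·0.001) = 1 + j0.02 → |·| ≈ 1.0002, ∠ ≈ 1.15°
∠T = (78.69°) − (5.71° + 1.15°) = 71.83°

71.8°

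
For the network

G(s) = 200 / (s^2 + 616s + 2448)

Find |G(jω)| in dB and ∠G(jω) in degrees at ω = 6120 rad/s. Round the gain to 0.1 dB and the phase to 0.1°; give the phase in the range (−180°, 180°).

-105.5 dB, -174.3°

Substitute s = j6120:
Numerator: 200 = 200 + j0
Denominator: (j6120)^2 + 616(j6120) + 2448 = -37451952 + j3769920
|N| = √(200² + 0²) ≈ 200, ∠N ≈ 0.00°
|D| = √(37451952² + 3769920²) ≈ 3.7641e+07, ∠D ≈ 174.25°
|G| = 200 / 3.7641e+07 ≈ 5.3134e-06
Gain = 20 log₁₀(5.3134e-06) ≈ -105.49 dB
∠G = 0.00° − 174.25° = -174.25°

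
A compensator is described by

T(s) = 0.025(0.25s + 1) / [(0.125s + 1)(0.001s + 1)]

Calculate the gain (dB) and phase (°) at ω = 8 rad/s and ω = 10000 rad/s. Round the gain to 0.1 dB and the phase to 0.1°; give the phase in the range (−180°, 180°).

At ω = 8 rad/s:
zero (1 + j8·0.25) = 1 + j2 → |·| ≈ 2.2361, ∠ ≈ 63.43°
pole (1 + j8·0.125) = 1 + j1 → |·| ≈ 1.4142, ∠ ≈ 45.00°
pole (1 + j8·0.001) = 1 + j0.008 → |·| ≈ 1, ∠ ≈ 0.46°
|T| = 0.025 · 2.2361 / (1.4142 · 1) ≈ 0.039529
Gain = 20 log₁₀(0.039529) ≈ -28.06 dB
∠T = (63.43°) − (45.00° + 0.46°) = 17.97°

At ω = 10000 rad/s:
zero (1 + j10000·0.25) = 1 + j2500 → |·| ≈ 2500, ∠ ≈ 89.98°
pole (1 + j10000·0.125) = 1 + j1250 → |·| ≈ 1250, ∠ ≈ 89.95°
pole (1 + j10000·0.001) = 1 + j10 → |·| ≈ 10.05, ∠ ≈ 84.29°
|T| = 0.025 · 2500 / (1250 · 10.05) ≈ 0.0049751
Gain = 20 log₁₀(0.0049751) ≈ -46.06 dB
∠T = (89.98°) − (89.95° + 84.29°) = -84.26°

ω = 8: -28.1 dB, 18.0°; ω = 10000: -46.1 dB, -84.3°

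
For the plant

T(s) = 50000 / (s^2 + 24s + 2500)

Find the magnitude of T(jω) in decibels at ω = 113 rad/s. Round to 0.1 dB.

At s = jω = j113:
quadratic: (j113)² + 24·j113 + 2500 = -10269 + j2712 → |·| ≈ 10621, ∠ ≈ 165.21°
|T| = 50000 / 10621 ≈ 4.7077
Gain = 20 log₁₀(4.7077) ≈ 13.46 dB

13.5 dB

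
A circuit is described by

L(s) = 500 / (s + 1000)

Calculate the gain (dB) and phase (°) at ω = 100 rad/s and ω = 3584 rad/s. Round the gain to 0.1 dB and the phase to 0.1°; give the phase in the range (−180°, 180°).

ω = 100: -6.1 dB, -5.7°; ω = 3584: -17.4 dB, -74.4°

Substitute s = j100:
Numerator: 500 = 500 + j0
Denominator: (j100) + 1000 = 1000 + j100
|N| = √(500² + 0²) ≈ 500, ∠N ≈ 0.00°
|D| = √(1000² + 100²) ≈ 1005, ∠D ≈ 5.71°
|L| = 500 / 1005 ≈ 0.49751
Gain = 20 log₁₀(0.49751) ≈ -6.06 dB
∠L = 0.00° − 5.71° = -5.71°

Substitute s = j3584:
Numerator: 500 = 500 + j0
Denominator: (j3584) + 1000 = 1000 + j3584
|N| = √(500² + 0²) ≈ 500, ∠N ≈ 0.00°
|D| = √(1000² + 3584²) ≈ 3720.9, ∠D ≈ 74.41°
|L| = 500 / 3720.9 ≈ 0.13438
Gain = 20 log₁₀(0.13438) ≈ -17.43 dB
∠L = 0.00° − 74.41° = -74.41°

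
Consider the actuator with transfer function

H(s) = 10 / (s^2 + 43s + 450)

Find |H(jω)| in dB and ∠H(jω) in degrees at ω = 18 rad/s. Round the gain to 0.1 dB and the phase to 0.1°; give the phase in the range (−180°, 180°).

Substitute s = j18:
Numerator: 10 = 10 + j0
Denominator: (j18)^2 + 43(j18) + 450 = 126 + j774
|N| = √(10² + 0²) ≈ 10, ∠N ≈ 0.00°
|D| = √(126² + 774²) ≈ 784.19, ∠D ≈ 80.75°
|H| = 10 / 784.19 ≈ 0.012752
Gain = 20 log₁₀(0.012752) ≈ -37.89 dB
∠H = 0.00° − 80.75° = -80.75°

-37.9 dB, -80.8°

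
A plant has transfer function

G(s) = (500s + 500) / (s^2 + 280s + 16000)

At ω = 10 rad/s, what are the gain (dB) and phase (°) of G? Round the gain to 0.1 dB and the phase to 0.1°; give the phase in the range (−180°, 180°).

Substitute s = j10:
Numerator: 500(j10) + 500 = 500 + j5000
Denominator: (j10)^2 + 280(j10) + 16000 = 15900 + j2800
|N| = √(500² + 5000²) ≈ 5024.9, ∠N ≈ 84.29°
|D| = √(15900² + 2800²) ≈ 16145, ∠D ≈ 9.99°
|G| = 5024.9 / 16145 ≈ 0.31124
Gain = 20 log₁₀(0.31124) ≈ -10.14 dB
∠G = 84.29° − 9.99° = 74.30°

-10.1 dB, 74.3°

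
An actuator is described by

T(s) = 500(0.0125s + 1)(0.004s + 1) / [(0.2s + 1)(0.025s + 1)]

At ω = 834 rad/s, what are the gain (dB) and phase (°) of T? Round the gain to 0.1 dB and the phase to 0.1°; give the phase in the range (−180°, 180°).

At ω = 834 rad/s:
zero (1 + j834·0.0125) = 1 + j10.425 → |·| ≈ 10.473, ∠ ≈ 84.52°
zero (1 + j834·0.004) = 1 + j3.336 → |·| ≈ 3.4827, ∠ ≈ 73.31°
pole (1 + j834·0.2) = 1 + j166.8 → |·| ≈ 166.8, ∠ ≈ 89.66°
pole (1 + j834·0.025) = 1 + j20.85 → |·| ≈ 20.874, ∠ ≈ 87.25°
|T| = 500 · 10.473 · 3.4827 / (166.8 · 20.874) ≈ 5.2379
Gain = 20 log₁₀(5.2379) ≈ 14.38 dB
∠T = (84.52° + 73.31°) − (89.66° + 87.25°) = -19.08°

14.4 dB, -19.1°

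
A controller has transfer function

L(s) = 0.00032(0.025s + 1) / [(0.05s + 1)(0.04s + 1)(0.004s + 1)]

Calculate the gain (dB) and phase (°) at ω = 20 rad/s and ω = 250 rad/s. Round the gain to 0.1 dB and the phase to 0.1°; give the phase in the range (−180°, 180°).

At ω = 20 rad/s:
zero (1 + j20·0.025) = 1 + j0.5 → |·| ≈ 1.118, ∠ ≈ 26.57°
pole (1 + j20·0.05) = 1 + j1 → |·| ≈ 1.4142, ∠ ≈ 45.00°
pole (1 + j20·0.04) = 1 + j0.8 → |·| ≈ 1.2806, ∠ ≈ 38.66°
pole (1 + j20·0.004) = 1 + j0.08 → |·| ≈ 1.0032, ∠ ≈ 4.57°
|L| = 0.00032 · 1.118 / (1.4142 · 1.2806 · 1.0032) ≈ 0.00019692
Gain = 20 log₁₀(0.00019692) ≈ -74.11 dB
∠L = (26.57°) − (45.00° + 38.66° + 4.57°) = -61.66°

At ω = 250 rad/s:
zero (1 + j250·0.025) = 1 + j6.25 → |·| ≈ 6.3295, ∠ ≈ 80.91°
pole (1 + j250·0.05) = 1 + j12.5 → |·| ≈ 12.54, ∠ ≈ 85.43°
pole (1 + j250·0.04) = 1 + j10 → |·| ≈ 10.05, ∠ ≈ 84.29°
pole (1 + j250·0.004) = 1 + j1 → |·| ≈ 1.4142, ∠ ≈ 45.00°
|L| = 0.00032 · 6.3295 / (12.54 · 10.05 · 1.4142) ≈ 1.1364e-05
Gain = 20 log₁₀(1.1364e-05) ≈ -98.89 dB
∠L = (80.91°) − (85.43° + 84.29° + 45.00°) = -133.81°

ω = 20: -74.1 dB, -61.7°; ω = 250: -98.9 dB, -133.8°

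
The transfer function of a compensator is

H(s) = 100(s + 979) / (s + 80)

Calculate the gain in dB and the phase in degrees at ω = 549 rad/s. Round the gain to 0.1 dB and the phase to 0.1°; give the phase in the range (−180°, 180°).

46.1 dB, -52.4°

At s = jω = j549:
zero (s+979): 979 + j549 → |·| = √(979²+549²) = √1259842 ≈ 1122.4, ∠ = arctan(549/979) ≈ 29.28°
pole (s+80): 80 + j549 → |·| = √(80²+549²) = √307801 ≈ 554.8, ∠ = arctan(549/80) ≈ 81.71°
|H| = 100 · 1122.4 / 554.8 ≈ 202.31
Gain = 20 log₁₀(202.31) ≈ 46.12 dB
∠H = 29.28° − 81.71° = -52.43°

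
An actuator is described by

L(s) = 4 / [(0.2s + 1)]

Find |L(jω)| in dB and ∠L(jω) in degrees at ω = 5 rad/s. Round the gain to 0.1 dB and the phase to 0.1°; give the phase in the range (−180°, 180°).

9.0 dB, -45.0°

At ω = 5 rad/s:
pole (1 + j5·0.2) = 1 + j1 → |·| ≈ 1.4142, ∠ ≈ 45.00°
|L| = 4 · 1 / (1.4142) ≈ 2.8285
Gain = 20 log₁₀(2.8285) ≈ 9.03 dB
∠L = (0°) − (45.00°) = -45.00°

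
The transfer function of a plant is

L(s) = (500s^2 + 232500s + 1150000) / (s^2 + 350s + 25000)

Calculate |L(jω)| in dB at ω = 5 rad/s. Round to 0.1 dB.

36.3 dB

Substitute s = j5:
Numerator: 500(j5)^2 + 232500(j5) + 1150000 = 1137500 + j1162500
Denominator: (j5)^2 + 350(j5) + 25000 = 24975 + j1750
|N| = √(1137500² + 1162500²) ≈ 1.6264e+06, ∠N ≈ 45.62°
|D| = √(24975² + 1750²) ≈ 25036, ∠D ≈ 4.01°
|L| = 1.6264e+06 / 25036 ≈ 64.962
Gain = 20 log₁₀(64.962) ≈ 36.25 dB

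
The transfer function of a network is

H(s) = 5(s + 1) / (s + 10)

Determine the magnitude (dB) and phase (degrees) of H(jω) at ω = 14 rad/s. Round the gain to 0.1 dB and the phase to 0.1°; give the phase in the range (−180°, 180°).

12.2 dB, 31.5°

At s = jω = j14:
zero (s+1): 1 + j14 → |·| = √(1²+14²) = √197 ≈ 14.036, ∠ = arctan(14/1) ≈ 85.91°
pole (s+10): 10 + j14 → |·| = √(10²+14²) = √296 ≈ 17.205, ∠ = arctan(14/10) ≈ 54.46°
|H| = 5 · 14.036 / 17.205 ≈ 4.079
Gain = 20 log₁₀(4.079) ≈ 12.21 dB
∠H = 85.91° − 54.46° = 31.45°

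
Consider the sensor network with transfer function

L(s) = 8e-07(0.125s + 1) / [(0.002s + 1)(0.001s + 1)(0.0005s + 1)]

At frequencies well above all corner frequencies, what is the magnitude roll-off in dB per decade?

Each pole contributes −20 dB/decade at high frequency; each zero contributes +20 dB/decade.
Net: 1 zero(s) − 3 pole(s) → -40 dB/decade.

-40 dB/decade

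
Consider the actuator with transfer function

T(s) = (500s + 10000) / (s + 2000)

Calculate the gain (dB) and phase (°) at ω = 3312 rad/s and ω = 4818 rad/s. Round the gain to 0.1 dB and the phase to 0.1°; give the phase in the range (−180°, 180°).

Substitute s = j3312:
Numerator: 500(j3312) + 10000 = 10000 + j1656000
Denominator: (j3312) + 2000 = 2000 + j3312
|N| = √(10000² + 1656000²) ≈ 1.656e+06, ∠N ≈ 89.65°
|D| = √(2000² + 3312²) ≈ 3869, ∠D ≈ 58.87°
|T| = 1.656e+06 / 3869 ≈ 428.02
Gain = 20 log₁₀(428.02) ≈ 52.63 dB
∠T = 89.65° − 58.87° = 30.78°

Substitute s = j4818:
Numerator: 500(j4818) + 10000 = 10000 + j2409000
Denominator: (j4818) + 2000 = 2000 + j4818
|N| = √(10000² + 2409000²) ≈ 2.409e+06, ∠N ≈ 89.76°
|D| = √(2000² + 4818²) ≈ 5216.6, ∠D ≈ 67.46°
|T| = 2.409e+06 / 5216.6 ≈ 461.8
Gain = 20 log₁₀(461.8) ≈ 53.29 dB
∠T = 89.76° − 67.46° = 22.30°

ω = 3312: 52.6 dB, 30.8°; ω = 4818: 53.3 dB, 22.3°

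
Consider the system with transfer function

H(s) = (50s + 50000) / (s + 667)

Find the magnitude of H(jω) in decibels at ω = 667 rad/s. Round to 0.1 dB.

Substitute s = j667:
Numerator: 50(j667) + 50000 = 50000 + j33350
Denominator: (j667) + 667 = 667 + j667
|N| = √(50000² + 33350²) ≈ 60102, ∠N ≈ 33.70°
|D| = √(667² + 667²) ≈ 943.28, ∠D ≈ 45.00°
|H| = 60102 / 943.28 ≈ 63.716
Gain = 20 log₁₀(63.716) ≈ 36.08 dB

36.1 dB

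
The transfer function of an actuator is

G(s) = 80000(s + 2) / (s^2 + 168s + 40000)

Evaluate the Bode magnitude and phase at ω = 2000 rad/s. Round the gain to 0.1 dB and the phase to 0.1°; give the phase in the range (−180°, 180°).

At s = jω = j2000:
zero (s+2): 2 + j2000 → |·| = √(2²+2000²) = √4000004 ≈ 2000, ∠ = arctan(2000/2) ≈ 89.94°
quadratic: (j2000)² + 168·j2000 + 40000 = -3960000 + j336000 → |·| ≈ 3.9742e+06, ∠ ≈ 175.15°
|G| = 80000 · 2000 / 3.9742e+06 ≈ 40.26
Gain = 20 log₁₀(40.26) ≈ 32.10 dB
∠G = 89.94° − 175.15° = -85.21°

32.1 dB, -85.2°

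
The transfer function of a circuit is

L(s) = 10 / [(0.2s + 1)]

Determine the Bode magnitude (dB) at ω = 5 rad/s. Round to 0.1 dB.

17.0 dB

At ω = 5 rad/s:
pole (1 + j5·0.2) = 1 + j1 → |·| ≈ 1.4142, ∠ ≈ 45.00°
|L| = 10 · 1 / (1.4142) ≈ 7.0711
Gain = 20 log₁₀(7.0711) ≈ 16.99 dB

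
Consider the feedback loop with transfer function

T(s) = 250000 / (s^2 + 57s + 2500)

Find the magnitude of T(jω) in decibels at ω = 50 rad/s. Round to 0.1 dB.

38.9 dB

At s = jω = j50:
quadratic: (j50)² + 57·j50 + 2500 = 0 + j2850 → |·| ≈ 2850, ∠ ≈ 90.00°
|T| = 250000 / 2850 ≈ 87.719
Gain = 20 log₁₀(87.719) ≈ 38.86 dB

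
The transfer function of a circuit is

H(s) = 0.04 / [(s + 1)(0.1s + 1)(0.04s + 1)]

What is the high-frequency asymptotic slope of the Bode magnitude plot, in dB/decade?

-60 dB/decade

Each pole contributes −20 dB/decade at high frequency; each zero contributes +20 dB/decade.
Net: 0 zero(s) − 3 pole(s) → -60 dB/decade.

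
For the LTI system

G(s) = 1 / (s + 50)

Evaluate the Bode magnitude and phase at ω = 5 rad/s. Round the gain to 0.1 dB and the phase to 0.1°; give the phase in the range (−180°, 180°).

At s = jω = j5:
pole (s+50): 50 + j5 → |·| = √(50²+5²) = √2525 ≈ 50.249, ∠ = arctan(5/50) ≈ 5.71°
|G| = 1 / 50.249 ≈ 0.019901
Gain = 20 log₁₀(0.019901) ≈ -34.02 dB
∠G = 0.00° − 5.71° = -5.71°

-34.0 dB, -5.7°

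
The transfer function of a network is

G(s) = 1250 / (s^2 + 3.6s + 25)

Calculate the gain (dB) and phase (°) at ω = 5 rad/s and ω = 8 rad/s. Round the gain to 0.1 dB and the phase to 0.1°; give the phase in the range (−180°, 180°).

ω = 5: 36.8 dB, -90.0°; ω = 8: 28.2 dB, -143.6°

At s = jω = j5:
quadratic: (j5)² + 3.6·j5 + 25 = 0 + j18 → |·| ≈ 18, ∠ ≈ 90.00°
|G| = 1250 / 18 ≈ 69.444
Gain = 20 log₁₀(69.444) ≈ 36.83 dB
∠G = 0.00° − 90.00° = -90.00°

At s = jω = j8:
quadratic: (j8)² + 3.6·j8 + 25 = -39 + j28.8 → |·| ≈ 48.481, ∠ ≈ 143.56°
|G| = 1250 / 48.481 ≈ 25.783
Gain = 20 log₁₀(25.783) ≈ 28.23 dB
∠G = 0.00° − 143.56° = -143.56°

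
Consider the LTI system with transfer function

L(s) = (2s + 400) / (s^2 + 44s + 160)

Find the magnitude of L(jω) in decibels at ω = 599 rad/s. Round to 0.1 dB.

-49.1 dB

Substitute s = j599:
Numerator: 2(j599) + 400 = 400 + j1198
Denominator: (j599)^2 + 44(j599) + 160 = -358641 + j26356
|N| = √(400² + 1198²) ≈ 1263, ∠N ≈ 71.54°
|D| = √(358641² + 26356²) ≈ 3.5961e+05, ∠D ≈ 175.80°
|L| = 1263 / 3.5961e+05 ≈ 0.0035121
Gain = 20 log₁₀(0.0035121) ≈ -49.09 dB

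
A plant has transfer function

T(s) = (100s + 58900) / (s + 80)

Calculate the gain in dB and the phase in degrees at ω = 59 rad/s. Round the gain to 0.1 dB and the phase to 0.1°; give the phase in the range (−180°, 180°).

55.5 dB, -30.7°

Substitute s = j59:
Numerator: 100(j59) + 58900 = 58900 + j5900
Denominator: (j59) + 80 = 80 + j59
|N| = √(58900² + 5900²) ≈ 59195, ∠N ≈ 5.72°
|D| = √(80² + 59²) ≈ 99.403, ∠D ≈ 36.41°
|T| = 59195 / 99.403 ≈ 595.51
Gain = 20 log₁₀(595.51) ≈ 55.50 dB
∠T = 5.72° − 36.41° = -30.69°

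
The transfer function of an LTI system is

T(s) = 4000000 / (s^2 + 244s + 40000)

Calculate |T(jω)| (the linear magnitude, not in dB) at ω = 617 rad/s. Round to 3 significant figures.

At s = jω = j617:
quadratic: (j617)² + 244·j617 + 40000 = -340689 + j150548 → |·| ≈ 3.7247e+05, ∠ ≈ 156.16°
|T| = 4000000 / 3.7247e+05 ≈ 10.739

10.7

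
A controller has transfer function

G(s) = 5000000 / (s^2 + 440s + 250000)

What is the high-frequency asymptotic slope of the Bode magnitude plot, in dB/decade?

Each pole contributes −20 dB/decade at high frequency; each zero contributes +20 dB/decade.
Net: 0 zero(s) − 2 pole(s) → -40 dB/decade.

-40 dB/decade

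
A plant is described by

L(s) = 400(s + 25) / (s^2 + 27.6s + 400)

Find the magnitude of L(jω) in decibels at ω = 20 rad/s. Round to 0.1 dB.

27.3 dB

At s = jω = j20:
zero (s+25): 25 + j20 → |·| = √(25²+20²) = √1025 ≈ 32.016, ∠ = arctan(20/25) ≈ 38.66°
quadratic: (j20)² + 27.6·j20 + 400 = 0 + j552 → |·| ≈ 552, ∠ ≈ 90.00°
|L| = 400 · 32.016 / 552 ≈ 23.2
Gain = 20 log₁₀(23.2) ≈ 27.31 dB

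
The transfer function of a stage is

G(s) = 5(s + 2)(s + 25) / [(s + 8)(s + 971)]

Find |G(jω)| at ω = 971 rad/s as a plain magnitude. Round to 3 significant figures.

At s = jω = j971:
zero (s+2): 2 + j971 → |·| = √(2²+971²) = √942845 ≈ 971, ∠ = arctan(971/2) ≈ 89.88°
zero (s+25): 25 + j971 → |·| = √(25²+971²) = √943466 ≈ 971.32, ∠ = arctan(971/25) ≈ 88.53°
pole (s+8): 8 + j971 → |·| = √(8²+971²) = √942905 ≈ 971.03, ∠ = arctan(971/8) ≈ 89.53°
pole (s+971): 971 + j971 → |·| = √(971²+971²) = √1885682 ≈ 1373.2, ∠ = arctan(971/971) ≈ 45.00°
|G| = 5 · 9.4315e+05 / 1.3334e+06 ≈ 3.5366

3.54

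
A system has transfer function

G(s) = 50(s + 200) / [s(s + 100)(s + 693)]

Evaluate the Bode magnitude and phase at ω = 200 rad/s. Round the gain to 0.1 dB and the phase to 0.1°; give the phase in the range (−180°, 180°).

At s = jω = j200:
zero (s+200): 200 + j200 → |·| = √(200²+200²) = √80000 ≈ 282.84, ∠ = arctan(200/200) ≈ 45.00°
pole (s+100): 100 + j200 → |·| = √(100²+200²) = √50000 ≈ 223.61, ∠ = arctan(200/100) ≈ 63.43°
pole (s+693): 693 + j200 → |·| = √(693²+200²) = √520249 ≈ 721.28, ∠ = arctan(200/693) ≈ 16.10°
pole at origin: |s| = 200, ∠ = 90.00° (in denominator)
|G| = 50 · 282.84 / 3.2257e+07 ≈ 0.00043842
Gain = 20 log₁₀(0.00043842) ≈ -67.16 dB
∠G = 45.00° − 169.53° = -124.53°

-67.2 dB, -124.5°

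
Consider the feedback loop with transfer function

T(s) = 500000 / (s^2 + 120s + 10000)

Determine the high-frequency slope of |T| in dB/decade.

-40 dB/decade

Each pole contributes −20 dB/decade at high frequency; each zero contributes +20 dB/decade.
Net: 0 zero(s) − 2 pole(s) → -40 dB/decade.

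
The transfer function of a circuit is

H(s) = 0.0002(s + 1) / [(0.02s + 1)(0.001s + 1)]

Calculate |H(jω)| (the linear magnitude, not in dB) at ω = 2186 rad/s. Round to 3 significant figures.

At ω = 2186 rad/s:
zero (1 + j2186·1) = 1 + j2186 → |·| ≈ 2186, ∠ ≈ 89.97°
pole (1 + j2186·0.02) = 1 + j43.72 → |·| ≈ 43.731, ∠ ≈ 88.69°
pole (1 + j2186·0.001) = 1 + j2.186 → |·| ≈ 2.4039, ∠ ≈ 65.42°
|H| = 0.0002 · 2186 / (43.731 · 2.4039) ≈ 0.0041589

0.00416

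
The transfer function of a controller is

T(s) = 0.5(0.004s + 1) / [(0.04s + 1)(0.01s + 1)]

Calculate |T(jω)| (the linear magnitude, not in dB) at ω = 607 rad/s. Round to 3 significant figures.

At ω = 607 rad/s:
zero (1 + j607·0.004) = 1 + j2.428 → |·| ≈ 2.6259, ∠ ≈ 67.62°
pole (1 + j607·0.04) = 1 + j24.28 → |·| ≈ 24.301, ∠ ≈ 87.64°
pole (1 + j607·0.01) = 1 + j6.07 → |·| ≈ 6.1518, ∠ ≈ 80.64°
|T| = 0.5 · 2.6259 / (24.301 · 6.1518) ≈ 0.0087826

0.00878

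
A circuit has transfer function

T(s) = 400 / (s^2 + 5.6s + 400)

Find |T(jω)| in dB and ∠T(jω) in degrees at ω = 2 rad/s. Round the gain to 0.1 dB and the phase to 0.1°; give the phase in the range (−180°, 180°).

At s = jω = j2:
quadratic: (j2)² + 5.6·j2 + 400 = 396 + j11.2 → |·| ≈ 396.16, ∠ ≈ 1.62°
|T| = 400 / 396.16 ≈ 1.0097
Gain = 20 log₁₀(1.0097) ≈ 0.08 dB
∠T = 0.00° − 1.62° = -1.62°

0.1 dB, -1.6°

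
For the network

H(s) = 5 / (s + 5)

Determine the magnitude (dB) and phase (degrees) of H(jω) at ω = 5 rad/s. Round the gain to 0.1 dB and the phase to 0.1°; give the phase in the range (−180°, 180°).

At s = jω = j5:
pole (s+5): 5 + j5 → |·| = √(5²+5²) = √50 ≈ 7.0711, ∠ = arctan(5/5) ≈ 45.00°
|H| = 5 / 7.0711 ≈ 0.7071
Gain = 20 log₁₀(0.7071) ≈ -3.01 dB
∠H = 0.00° − 45.00° = -45.00°

-3.0 dB, -45.0°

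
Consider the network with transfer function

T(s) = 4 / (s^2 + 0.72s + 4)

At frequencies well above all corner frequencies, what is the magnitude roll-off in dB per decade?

Each pole contributes −20 dB/decade at high frequency; each zero contributes +20 dB/decade.
Net: 0 zero(s) − 2 pole(s) → -40 dB/decade.

-40 dB/decade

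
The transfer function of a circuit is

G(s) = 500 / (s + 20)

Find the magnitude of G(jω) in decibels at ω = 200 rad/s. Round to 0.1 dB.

7.9 dB

At s = jω = j200:
pole (s+20): 20 + j200 → |·| = √(20²+200²) = √40400 ≈ 201, ∠ = arctan(200/20) ≈ 84.29°
|G| = 500 / 201 ≈ 2.4876
Gain = 20 log₁₀(2.4876) ≈ 7.92 dB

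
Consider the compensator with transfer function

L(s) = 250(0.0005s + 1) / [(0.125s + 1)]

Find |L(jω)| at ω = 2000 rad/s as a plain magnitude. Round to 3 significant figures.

At ω = 2000 rad/s:
zero (1 + j2000·0.0005) = 1 + j1 → |·| ≈ 1.4142, ∠ ≈ 45.00°
pole (1 + j2000·0.125) = 1 + j250 → |·| ≈ 250, ∠ ≈ 89.77°
|L| = 250 · 1.4142 / (250) ≈ 1.4142

1.41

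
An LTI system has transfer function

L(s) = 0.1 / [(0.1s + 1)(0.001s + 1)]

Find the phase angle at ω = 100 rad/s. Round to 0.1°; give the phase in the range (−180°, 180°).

At ω = 100 rad/s:
pole (1 + j100·0.1) = 1 + j10 → |·| ≈ 10.05, ∠ ≈ 84.29°
pole (1 + j100·0.001) = 1 + j0.1 → |·| ≈ 1.005, ∠ ≈ 5.71°
∠L = (0°) − (84.29° + 5.71°) = -90.00°

-90.0°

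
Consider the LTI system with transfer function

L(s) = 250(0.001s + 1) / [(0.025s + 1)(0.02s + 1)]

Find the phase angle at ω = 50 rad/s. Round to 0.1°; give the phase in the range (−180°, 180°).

-93.5°

At ω = 50 rad/s:
zero (1 + j50·0.001) = 1 + j0.05 → |·| ≈ 1.0012, ∠ ≈ 2.86°
pole (1 + j50·0.025) = 1 + j1.25 → |·| ≈ 1.6008, ∠ ≈ 51.34°
pole (1 + j50·0.02) = 1 + j1 → |·| ≈ 1.4142, ∠ ≈ 45.00°
∠L = (2.86°) − (51.34° + 45.00°) = -93.48°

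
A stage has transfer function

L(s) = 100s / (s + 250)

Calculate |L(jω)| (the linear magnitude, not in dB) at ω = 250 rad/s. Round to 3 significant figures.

70.7

At s = jω = j250:
zero at origin: s = j250 → |·| = 250, ∠ = 90.00°
pole (s+250): 250 + j250 → |·| = √(250²+250²) = √125000 ≈ 353.55, ∠ = arctan(250/250) ≈ 45.00°
|L| = 100 · 250 / 353.55 ≈ 70.711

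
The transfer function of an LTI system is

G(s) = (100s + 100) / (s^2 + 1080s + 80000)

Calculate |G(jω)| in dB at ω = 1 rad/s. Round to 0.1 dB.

-55.1 dB

Substitute s = j1:
Numerator: 100(j1) + 100 = 100 + j100
Denominator: (j1)^2 + 1080(j1) + 80000 = 79999 + j1080
|N| = √(100² + 100²) ≈ 141.42, ∠N ≈ 45.00°
|D| = √(79999² + 1080²) ≈ 80006, ∠D ≈ 0.77°
|G| = 141.42 / 80006 ≈ 0.0017676
Gain = 20 log₁₀(0.0017676) ≈ -55.05 dB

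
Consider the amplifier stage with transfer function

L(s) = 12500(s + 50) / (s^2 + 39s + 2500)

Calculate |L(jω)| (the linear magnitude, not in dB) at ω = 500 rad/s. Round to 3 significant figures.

At s = jω = j500:
zero (s+50): 50 + j500 → |·| = √(50²+500²) = √252500 ≈ 502.49, ∠ = arctan(500/50) ≈ 84.29°
quadratic: (j500)² + 39·j500 + 2500 = -247500 + j19500 → |·| ≈ 2.4827e+05, ∠ ≈ 175.50°
|L| = 12500 · 502.49 / 2.4827e+05 ≈ 25.3

25.3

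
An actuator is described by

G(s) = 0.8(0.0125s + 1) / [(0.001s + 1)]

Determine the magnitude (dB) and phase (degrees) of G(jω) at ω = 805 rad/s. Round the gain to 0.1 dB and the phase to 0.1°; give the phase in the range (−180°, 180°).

At ω = 805 rad/s:
zero (1 + j805·0.0125) = 1 + j10.0625 → |·| ≈ 10.112, ∠ ≈ 84.32°
pole (1 + j805·0.001) = 1 + j0.805 → |·| ≈ 1.2838, ∠ ≈ 38.83°
|G| = 0.8 · 10.112 / (1.2838) ≈ 6.3013
Gain = 20 log₁₀(6.3013) ≈ 15.99 dB
∠G = (84.32°) − (38.83°) = 45.49°

16.0 dB, 45.5°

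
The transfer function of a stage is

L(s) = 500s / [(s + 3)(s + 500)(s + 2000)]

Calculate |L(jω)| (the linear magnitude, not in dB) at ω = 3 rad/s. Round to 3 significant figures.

0.000354

At s = jω = j3:
zero at origin: s = j3 → |·| = 3, ∠ = 90.00°
pole (s+3): 3 + j3 → |·| = √(3²+3²) = √18 ≈ 4.2426, ∠ = arctan(3/3) ≈ 45.00°
pole (s+500): 500 + j3 → |·| = √(500²+3²) = √250009 ≈ 500.01, ∠ = arctan(3/500) ≈ 0.34°
pole (s+2000): 2000 + j3 → |·| = √(2000²+3²) = √4000009 ≈ 2000, ∠ = arctan(3/2000) ≈ 0.09°
|L| = 500 · 3 / 4.2427e+06 ≈ 0.00035355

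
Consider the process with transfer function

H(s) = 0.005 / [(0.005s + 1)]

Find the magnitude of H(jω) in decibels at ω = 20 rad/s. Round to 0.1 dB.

At ω = 20 rad/s:
pole (1 + j20·0.005) = 1 + j0.1 → |·| ≈ 1.005, ∠ ≈ 5.71°
|H| = 0.005 · 1 / (1.005) ≈ 0.0049751
Gain = 20 log₁₀(0.0049751) ≈ -46.06 dB

-46.1 dB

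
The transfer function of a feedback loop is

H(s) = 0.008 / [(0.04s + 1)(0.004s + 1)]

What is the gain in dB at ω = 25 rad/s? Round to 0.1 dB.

-45.0 dB

At ω = 25 rad/s:
pole (1 + j25·0.04) = 1 + j1 → |·| ≈ 1.4142, ∠ ≈ 45.00°
pole (1 + j25·0.004) = 1 + j0.1 → |·| ≈ 1.005, ∠ ≈ 5.71°
|H| = 0.008 · 1 / (1.4142 · 1.005) ≈ 0.0056288
Gain = 20 log₁₀(0.0056288) ≈ -44.99 dB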